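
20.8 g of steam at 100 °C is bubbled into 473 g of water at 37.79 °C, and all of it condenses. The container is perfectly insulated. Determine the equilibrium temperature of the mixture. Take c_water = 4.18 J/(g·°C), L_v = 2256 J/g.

T_f ≈ 63.1 °C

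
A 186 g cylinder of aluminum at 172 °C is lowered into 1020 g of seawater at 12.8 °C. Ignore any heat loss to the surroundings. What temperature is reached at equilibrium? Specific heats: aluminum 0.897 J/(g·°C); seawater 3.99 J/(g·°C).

T_f ≈ 19.1 °C

Let T be the final temperature. ΣQ_i = 0:
186×0.897×(T − 172) + 1020×3.99×(T − 12.8) = 0
166.84(T − 172) + 4069.8(T − 12.8) = 0
4236.6 T = 80790
T ≈ 19.07 °C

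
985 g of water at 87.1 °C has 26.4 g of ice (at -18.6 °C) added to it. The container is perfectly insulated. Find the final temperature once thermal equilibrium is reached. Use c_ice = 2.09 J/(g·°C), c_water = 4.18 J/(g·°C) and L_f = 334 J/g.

T_f ≈ 82.5 °C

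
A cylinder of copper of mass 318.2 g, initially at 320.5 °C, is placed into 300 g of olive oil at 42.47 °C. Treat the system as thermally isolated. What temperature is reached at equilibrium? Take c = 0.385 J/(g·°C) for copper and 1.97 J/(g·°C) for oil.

Set heat shed by the hot body equal to heat absorbed by the cold body:
318.2*0.385*(320.5 − T) = 300*1.97*(T − 42.47)
122.51(320.5 − T) = 591(T − 42.47)
713.51 T = 64363  ⇒  T ≈ 90.21 °C

T_f ≈ 90.2 °C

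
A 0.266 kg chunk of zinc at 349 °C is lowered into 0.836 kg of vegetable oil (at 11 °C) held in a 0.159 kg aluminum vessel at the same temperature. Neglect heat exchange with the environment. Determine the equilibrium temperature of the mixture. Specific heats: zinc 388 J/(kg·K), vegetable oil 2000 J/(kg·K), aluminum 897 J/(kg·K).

T_f ≈ 29.2 °C

Setting the total heat transfer to zero:
0.266·388·(T − 349) + 0.836·2000·(T − 11) + 0.159·897·(T − 11) = 0
1917.8 T = 55980
T = 55980 / 1917.8 = 29.2 °C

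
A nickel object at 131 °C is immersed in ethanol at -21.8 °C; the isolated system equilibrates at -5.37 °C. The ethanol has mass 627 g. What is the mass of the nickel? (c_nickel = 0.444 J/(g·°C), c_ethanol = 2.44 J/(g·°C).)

Heat lost by the nickel = heat gained by the ethanol:
m×0.444×(131 − -5.37) = 627×2.44×(-5.37 − (-21.8))
60.55 m = 25136  ⇒  m ≈ 415.1 g

m ≈ 415 g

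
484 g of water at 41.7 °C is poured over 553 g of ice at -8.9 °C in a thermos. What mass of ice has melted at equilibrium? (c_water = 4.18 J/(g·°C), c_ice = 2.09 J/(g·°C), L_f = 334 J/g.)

m_melted ≈ 222 g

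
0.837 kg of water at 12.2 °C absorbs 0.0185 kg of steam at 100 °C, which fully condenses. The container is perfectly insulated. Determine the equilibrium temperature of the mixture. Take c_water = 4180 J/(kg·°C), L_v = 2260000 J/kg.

T_f ≈ 25.8 °C

Sum of m c ΔT and latent-heat terms is zero:
steam→water at 100 °C releases m L_v = 0.0185×2260000 = 41810; condensed water 100 °C→T: 77.33(T − 100); water warms: 0.837×4180×(T − 12.2) = 3498.7(T − 12.2)
3576 T = 41810 + 7733 + 42684 = 92227
T ≈ 25.79 °C (< 100 °C, so full condensation is consistent).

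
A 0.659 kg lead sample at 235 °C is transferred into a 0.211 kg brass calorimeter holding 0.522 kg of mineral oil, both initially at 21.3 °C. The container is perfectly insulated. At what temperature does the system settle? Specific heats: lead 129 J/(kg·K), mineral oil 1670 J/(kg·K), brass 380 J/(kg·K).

T_f ≈ 38.8 °C

Let T be the final temperature. ΣQ_i = 0:
0.659×129×(T − 235) + 0.522×1670×(T − 21.3) + 0.211×380×(T − 21.3) = 0
85.01(T − 235) + 871.74(T − 21.3) + 80.18(T − 21.3) = 0
1036.9 T = 40253
T ≈ 38.82 °C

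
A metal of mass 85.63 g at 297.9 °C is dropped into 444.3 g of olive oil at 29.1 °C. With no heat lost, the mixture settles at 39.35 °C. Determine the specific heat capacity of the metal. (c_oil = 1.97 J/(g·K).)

Energy conservation, ΣQ = 0:
85.63×c×(39.35 − 297.9) + 444.3×1.97×(39.35 − 29.1) = 0
-22140 c = -8971.5
c = -8971.5/-22140 ≈ 0.4052 J/(g·K)

c ≈ 0.405 J/(g·K)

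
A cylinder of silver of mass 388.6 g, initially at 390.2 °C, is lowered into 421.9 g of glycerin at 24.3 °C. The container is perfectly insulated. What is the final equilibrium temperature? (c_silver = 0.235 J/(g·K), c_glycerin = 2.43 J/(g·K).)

T_f = Σ m_i c_i T_i / Σ m_i c_i:
T_f = (91.32·390.2 + 1025.2·24.3) / (91.32 + 1025.2)
    = 60546 / 1116.5 ≈ 54.23 °C

T_f ≈ 54.2 °C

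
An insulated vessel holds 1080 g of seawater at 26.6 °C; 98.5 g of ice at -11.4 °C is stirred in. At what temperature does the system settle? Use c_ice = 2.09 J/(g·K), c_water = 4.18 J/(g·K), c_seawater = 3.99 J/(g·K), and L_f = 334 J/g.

T_f ≈ 16.8 °C

Sum of m c ΔT and latent-heat terms is zero:
warm ice to 0 °C: 98.5·2.09·(0 − (-11.4)) = 2346.9; latent heat to melt: 98.5·334 = 32899; meltwater 0→T: 98.5·4.18·T = 411.73 T; seawater cools: 1080·3.99·(T − 26.6) = 4309.2(T − 26.6)
4720.9 T = 114625 − 35246 = 79379
T ≈ 16.81 °C — above 0 °C, consistent with complete melting.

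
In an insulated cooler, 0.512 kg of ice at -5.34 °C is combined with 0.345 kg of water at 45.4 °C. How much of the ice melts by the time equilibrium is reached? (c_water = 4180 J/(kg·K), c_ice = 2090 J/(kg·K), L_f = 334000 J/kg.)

m_melted ≈ 0.179 kg

Cooling the water to 0 °C releases 0.345·4180·45.4 = 65471 J.
Warming the ice to 0 °C takes 0.512·2090·5.34 = 5714.2 J, leaving 59757 J for melting.
Fully melting the ice requires m_ice L_f = 0.512·334000 = 171008 J.
That's not enough to melt it all — equilibrium is at 0 °C with ice remaining.
Mass melted = 59757/334000 ≈ 0.1789 kg.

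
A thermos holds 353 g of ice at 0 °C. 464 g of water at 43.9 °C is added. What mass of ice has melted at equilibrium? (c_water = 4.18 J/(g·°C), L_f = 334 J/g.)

Heat available from the water dropping to 0 °C: 464·4.18·43.9 = 85145 J.
Fully melting the ice requires m_ice L_f = 353·334 = 117902 J.
That's not enough to melt it all — equilibrium is at 0 °C with ice remaining.
Mass melted = 85145/334 ≈ 254.9 g.

m_melted ≈ 255 g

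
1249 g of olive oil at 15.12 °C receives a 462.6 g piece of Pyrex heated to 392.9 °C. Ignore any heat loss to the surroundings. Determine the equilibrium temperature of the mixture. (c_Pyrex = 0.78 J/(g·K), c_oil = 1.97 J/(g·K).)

Let T be the final temperature. ΣQ_i = 0:
462.6×0.78×(T − 392.9) + 1249×1.97×(T − 15.12) = 0
360.83(T − 392.9) + 2460.5(T − 15.12) = 0
(360.83 + 2460.5) T = 360.83×392.9 + 2460.5×15.12
T = 178973/2821.4 ≈ 63.43 °C

T_f ≈ 63.4 °C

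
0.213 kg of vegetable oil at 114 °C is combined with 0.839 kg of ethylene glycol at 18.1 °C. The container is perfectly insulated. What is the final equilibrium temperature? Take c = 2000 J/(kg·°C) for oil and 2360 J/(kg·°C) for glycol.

With ΣQ=0 the equilibrium temperature is the m·c-weighted mean:
T_f = (426·114 + 1980·18.1) / (426 + 1980)
    = 84403 / 2406 ≈ 35.08 °C

T_f ≈ 35.1 °C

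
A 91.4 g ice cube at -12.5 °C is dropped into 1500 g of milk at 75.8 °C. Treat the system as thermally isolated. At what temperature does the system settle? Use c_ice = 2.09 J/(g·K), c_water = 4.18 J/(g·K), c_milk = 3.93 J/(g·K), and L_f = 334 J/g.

Sum of m c ΔT and latent-heat terms is zero:
ice -12.5→0 °C: 91.4×2.09×12.5 = 2387.8; melt ice: 91.4×334 = 30528; warm the meltwater: 382.05 T; milk: 5895(T − 75.8)
6277.1 T = 446841 − 32915 = 413926
T ≈ 65.94 °C. Since T > 0 °C, the all-ice-melts assumption holds.

T_f ≈ 65.9 °C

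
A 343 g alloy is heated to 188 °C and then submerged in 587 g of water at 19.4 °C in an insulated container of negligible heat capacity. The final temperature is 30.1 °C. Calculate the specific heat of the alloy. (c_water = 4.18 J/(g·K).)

c ≈ 0.485 J/(g·K)

m_s c (T_s − T_f) = m_water c_water (T_f − T_0):
343×c×(188 − 30.1) = 587×4.18×(30.1 − 19.4)
54160 c = 26254  ⇒  c ≈ 0.4848 J/(g·K)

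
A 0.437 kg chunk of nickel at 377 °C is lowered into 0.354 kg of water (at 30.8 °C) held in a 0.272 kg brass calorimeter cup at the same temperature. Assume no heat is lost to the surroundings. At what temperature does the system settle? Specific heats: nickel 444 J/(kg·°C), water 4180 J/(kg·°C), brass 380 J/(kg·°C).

T_f is the heat-capacity-weighted average of the initial temperatures:
T_f = (194.03×377 + 1479.7×30.8 + 103.36×30.8) / (194.03 + 1479.7 + 103.36)
    = 121907 / 1777.1 ≈ 68.60 °C

T_f ≈ 68.6 °C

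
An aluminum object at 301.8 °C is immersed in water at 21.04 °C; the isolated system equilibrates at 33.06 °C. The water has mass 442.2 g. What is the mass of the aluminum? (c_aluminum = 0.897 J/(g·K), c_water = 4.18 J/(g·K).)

m ≈ 92.2 g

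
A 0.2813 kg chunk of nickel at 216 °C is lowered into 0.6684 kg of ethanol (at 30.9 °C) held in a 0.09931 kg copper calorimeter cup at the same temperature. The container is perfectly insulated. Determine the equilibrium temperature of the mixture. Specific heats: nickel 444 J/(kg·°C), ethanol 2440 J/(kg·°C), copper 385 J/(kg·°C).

T_f ≈ 43.8 °C

Taking heat into each body as positive, Σ m c ΔT = 0:
0.2813*444*(T − 216) + 0.6684*2440*(T − 30.9) + 0.09931*385*(T − 30.9) = 0
124.9(T − 216) + 1630.9(T − 30.9) + 38.23(T − 30.9) = 0
(124.9 + 1630.9 + 38.23) T = 124.9*216 + 1630.9*30.9 + 38.23*30.9
T ≈ 43.79 °C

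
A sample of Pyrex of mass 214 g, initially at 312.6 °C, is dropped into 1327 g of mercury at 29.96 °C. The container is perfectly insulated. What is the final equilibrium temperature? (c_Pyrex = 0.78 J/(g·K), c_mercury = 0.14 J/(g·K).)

|Q_Pyrex| = |Q_mercury|:
214×0.78×(312.6 − T) = 1327×0.14×(T − 29.96)
166.92(312.6 − T) = 185.78(T − 29.96)
352.7 T = 57745  ⇒  T ≈ 163.72 °C

T_f ≈ 163.7 °C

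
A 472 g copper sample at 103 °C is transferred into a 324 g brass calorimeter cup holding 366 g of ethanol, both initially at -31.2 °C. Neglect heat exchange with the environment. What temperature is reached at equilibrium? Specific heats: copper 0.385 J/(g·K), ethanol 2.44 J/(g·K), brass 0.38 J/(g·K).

Let T be the final temperature. ΣQ_i = 0:
472×0.385×(T − 103) + 366×2.44×(T − (-31.2)) + 324×0.38×(T − (-31.2)) = 0
181.72(T − 103) + 893.04(T − (-31.2)) + 123.12(T − (-31.2)) = 0
(181.72 + 893.04 + 123.12) T = 181.72×103 + 893.04×(-31.2) + 123.12×(-31.2)
T = -12987/1197.9 ≈ -10.84 °C

T_f ≈ -10.8 °C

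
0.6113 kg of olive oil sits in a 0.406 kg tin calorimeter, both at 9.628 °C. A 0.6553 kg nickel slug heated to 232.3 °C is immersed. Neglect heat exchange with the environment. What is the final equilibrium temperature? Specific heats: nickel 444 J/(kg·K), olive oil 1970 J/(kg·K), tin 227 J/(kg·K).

T_f ≈ 50.4 °C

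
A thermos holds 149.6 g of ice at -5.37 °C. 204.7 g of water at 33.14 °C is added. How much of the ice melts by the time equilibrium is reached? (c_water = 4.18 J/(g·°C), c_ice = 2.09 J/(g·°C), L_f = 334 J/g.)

Water can give up m c ΔT = 204.7·4.18·33.14 = 28356 J before reaching 0 °C.
Of that, 149.6·2.09·5.37 = 1679 J goes to bring the ice to 0 °C, leaving 26677 J.
To melt every bit of ice: 149.6·334 = 49966 J.
Since 26677 < 49966 J, not all the ice melts; equilibrium is at 0 °C.
m_melted·334 = 26677  ⇒  m_melted ≈ 79.87 g.

m_melted ≈ 79.9 g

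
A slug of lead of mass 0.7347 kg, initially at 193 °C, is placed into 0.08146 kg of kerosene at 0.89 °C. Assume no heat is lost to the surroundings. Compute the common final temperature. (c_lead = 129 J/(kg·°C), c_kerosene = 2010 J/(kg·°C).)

T_f ≈ 71.3 °C

Taking heat into each body as positive, Σ m c ΔT = 0:
0.7347·129·(T − 193) + 0.08146·2010·(T − 0.89) = 0
258.51 T = 18438
T = 18438 / 258.51 = 71.3 °C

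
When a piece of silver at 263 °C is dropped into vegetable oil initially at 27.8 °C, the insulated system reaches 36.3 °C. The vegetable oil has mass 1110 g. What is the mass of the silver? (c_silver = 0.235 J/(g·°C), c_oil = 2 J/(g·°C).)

Heat lost by the silver = heat gained by the oil:
m×0.235×(263 − 36.3) = 1110×2×(36.3 − 27.8)
53.27 m = 18870  ⇒  m ≈ 354.2 g

m ≈ 354 g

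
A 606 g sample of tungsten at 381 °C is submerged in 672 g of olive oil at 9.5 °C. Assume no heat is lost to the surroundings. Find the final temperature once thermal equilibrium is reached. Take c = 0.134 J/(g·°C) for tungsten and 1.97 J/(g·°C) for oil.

T_f ≈ 31.0 °C

Conservation of energy gives ΣQ = 0:
606×0.134×(T − 381) + 672×1.97×(T − 9.5) = 0
81.2(T − 381) + 1323.8(T − 9.5) = 0
(81.2 + 1323.8) T = 81.2×381 + 1323.8×9.5
T ≈ 30.97 °C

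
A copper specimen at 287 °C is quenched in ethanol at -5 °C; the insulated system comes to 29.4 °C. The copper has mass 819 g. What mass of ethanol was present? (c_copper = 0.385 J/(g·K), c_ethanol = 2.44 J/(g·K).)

m ≈ 968 g

Heat lost by the copper = heat gained by the ethanol:
819·0.385·(287 − 29.4) = m·2.44·(29.4 − (-5))
83.94 m = 81225  ⇒  m ≈ 967.7 g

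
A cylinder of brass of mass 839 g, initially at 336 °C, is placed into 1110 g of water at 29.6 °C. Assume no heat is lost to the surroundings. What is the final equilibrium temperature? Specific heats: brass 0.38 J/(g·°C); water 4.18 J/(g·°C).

T_f = Σ m_i c_i T_i / Σ m_i c_i:
T_f = (318.82×336 + 4639.8×29.6) / (318.82 + 4639.8)
    = 244462 / 4958.6 ≈ 49.30 °C

T_f ≈ 49.3 °C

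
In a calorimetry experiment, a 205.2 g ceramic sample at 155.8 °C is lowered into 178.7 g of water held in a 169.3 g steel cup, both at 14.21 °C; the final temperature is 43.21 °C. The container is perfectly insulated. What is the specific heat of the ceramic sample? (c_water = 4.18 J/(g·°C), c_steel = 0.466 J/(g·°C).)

Taking heat into each body as positive, Σ m c ΔT = 0:
205.2×c×(43.21 − 155.8) + 178.7×4.18×(43.21 − 14.21) + 169.3×0.466×(43.21 − 14.21) = 0
-23103 c = -23950
c = -23950/-23103 ≈ 1.037 J/(g·°C)

c ≈ 1.04 J/(g·°C)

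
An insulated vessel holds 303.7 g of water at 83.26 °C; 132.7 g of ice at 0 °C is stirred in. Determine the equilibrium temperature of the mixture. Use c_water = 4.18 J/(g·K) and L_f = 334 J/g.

T_f ≈ 33.6 °C

Let T be the final temperature. ΣQ_i = 0:
latent heat to melt: 132.7×334 = 44322; meltwater 0→T: 132.7×4.18×T = 554.69 T; water cools: 303.7×4.18×(T − 83.26) = 1269.5(T − 83.26)
1824.2 T = 105696 − 44322 = 61374
T ≈ 33.65 °C. Since T > 0 °C, the all-ice-melts assumption holds.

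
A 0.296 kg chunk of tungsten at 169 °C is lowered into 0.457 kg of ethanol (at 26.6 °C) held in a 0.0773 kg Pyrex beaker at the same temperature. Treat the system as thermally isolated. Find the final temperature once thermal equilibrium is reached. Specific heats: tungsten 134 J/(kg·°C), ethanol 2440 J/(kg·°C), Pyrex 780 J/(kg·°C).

T_f ≈ 31.2 °C

Energy conservation, ΣQ = 0:
0.296·134·(T − 169) + 0.457·2440·(T − 26.6) + 0.0773·780·(T − 26.6) = 0
1215 T = 37968
T = 37968 / 1215 = 31.2 °C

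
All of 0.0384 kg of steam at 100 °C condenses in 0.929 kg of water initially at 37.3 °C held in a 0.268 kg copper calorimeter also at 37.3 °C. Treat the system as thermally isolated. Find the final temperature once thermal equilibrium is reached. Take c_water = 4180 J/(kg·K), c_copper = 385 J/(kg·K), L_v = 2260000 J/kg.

T_f ≈ 60.7 °C

Conservation of energy gives ΣQ = 0:
latent heat released on condensation: 0.0384·2260000 = 86784
  condensate cools 100→T: 0.0384·4180·(T − 100) = 160.51(T − 100)
  original water: 3883.2(T − 37.3)
  cup: 103.18(T − 37.3)
4146.9 T = 86784 + 16051 + 148693 = 251528
T ≈ 60.65 °C (< 100 °C, so full condensation is consistent).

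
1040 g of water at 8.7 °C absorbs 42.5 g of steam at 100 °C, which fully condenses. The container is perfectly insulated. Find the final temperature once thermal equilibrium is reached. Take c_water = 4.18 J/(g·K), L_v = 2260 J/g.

Heat gained plus heat lost sum to zero:
steam→water at 100 °C releases m L_v = 42.5×2260 = 96050
  condensed water 100 °C→T: 177.65(T − 100)
  original water: 4347.2(T − 8.7)
4524.8 T = 96050 + 17765 + 37821 = 151636
T ≈ 33.51 °C — below 100 °C, confirming all the steam condensed.

T_f ≈ 33.5 °C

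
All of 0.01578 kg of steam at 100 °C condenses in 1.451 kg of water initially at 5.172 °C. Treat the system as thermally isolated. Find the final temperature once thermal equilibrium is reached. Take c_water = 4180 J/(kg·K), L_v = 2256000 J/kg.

Setting the total heat transfer to zero:
condense steam: −0.01578·2256000 = −35600; condensate cools 100→T: 0.01578·4180·(T − 100) = 65.96(T − 100); water warms: 1.451·4180·(T − 5.172) = 6065.2(T − 5.172)
6131.1 T = 35600 + 6596 + 31369 = 73565
T ≈ 12.00 °C, under the boiling point, so the assumption holds.

T_f ≈ 12.0 °C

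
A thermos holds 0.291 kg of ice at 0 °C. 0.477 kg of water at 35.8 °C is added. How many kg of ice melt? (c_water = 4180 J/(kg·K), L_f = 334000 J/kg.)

m_melted ≈ 0.214 kg

Heat available from the water dropping to 0 °C: 0.477×4180×35.8 = 71380 J.
Melting all 0.291 kg of ice would need 0.291×334000 = 97194 J.
71380 J < 97194 J, so only part of the ice melts and the system sits at 0 °C.
Mass melted = 71380/334000 ≈ 0.2137 kg.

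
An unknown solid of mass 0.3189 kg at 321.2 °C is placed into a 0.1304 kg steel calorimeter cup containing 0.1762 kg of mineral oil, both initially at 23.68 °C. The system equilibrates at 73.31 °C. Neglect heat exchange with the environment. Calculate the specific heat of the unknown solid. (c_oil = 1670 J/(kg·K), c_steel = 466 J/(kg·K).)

c ≈ 223 J/(kg·K)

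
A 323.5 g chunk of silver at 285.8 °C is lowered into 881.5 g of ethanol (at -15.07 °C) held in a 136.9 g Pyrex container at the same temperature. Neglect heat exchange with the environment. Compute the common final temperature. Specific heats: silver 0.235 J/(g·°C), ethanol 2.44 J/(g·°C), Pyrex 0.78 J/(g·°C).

T_f ≈ -5.3 °C

T_f = Σ m_i c_i T_i / Σ m_i c_i:
T_f = (76.02×285.8 + 2150.9×(-15.07) + 106.78×(-15.07)) / (76.02 + 2150.9 + 106.78)
    = -12295 / 2333.7 ≈ -5.27 °C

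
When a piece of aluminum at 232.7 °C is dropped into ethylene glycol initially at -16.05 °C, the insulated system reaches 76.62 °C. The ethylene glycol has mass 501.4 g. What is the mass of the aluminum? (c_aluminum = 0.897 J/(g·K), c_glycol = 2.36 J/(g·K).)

Heat gained plus heat lost sum to zero:
m×0.897×(76.62 − 232.7) + 501.4×2.36×(76.62 − (-16.05)) = 0
-140 m = -109657
m = -109657/-140 ≈ 783.2 g

m ≈ 783 g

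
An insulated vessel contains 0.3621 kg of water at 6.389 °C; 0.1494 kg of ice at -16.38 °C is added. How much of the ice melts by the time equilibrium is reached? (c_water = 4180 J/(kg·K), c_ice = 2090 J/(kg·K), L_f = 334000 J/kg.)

m_melted ≈ 0.0136 kg

Cooling the water to 0 °C releases 0.3621×4180×6.389 = 9670.2 J.
Of that, 0.1494×2090×16.38 = 5114.6 J goes to bring the ice to 0 °C, leaving 4555.7 J.
To melt every bit of ice: 0.1494×334000 = 49900 J.
Since 4555.7 < 49900 J, not all the ice melts; equilibrium is at 0 °C.
Mass melted = 4555.7/334000 ≈ 0.01364 kg.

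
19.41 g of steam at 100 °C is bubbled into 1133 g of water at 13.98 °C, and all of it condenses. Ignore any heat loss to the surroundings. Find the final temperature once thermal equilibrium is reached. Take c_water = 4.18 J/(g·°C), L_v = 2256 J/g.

T_f ≈ 24.5 °C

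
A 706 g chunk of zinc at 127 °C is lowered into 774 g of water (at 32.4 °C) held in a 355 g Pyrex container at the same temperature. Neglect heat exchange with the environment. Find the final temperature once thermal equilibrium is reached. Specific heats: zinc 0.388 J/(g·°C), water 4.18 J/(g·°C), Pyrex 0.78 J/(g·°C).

T_f ≈ 39.2 °C

Heat gained plus heat lost sum to zero:
706×0.388×(T − 127) + 774×4.18×(T − 32.4) + 355×0.78×(T − 32.4) = 0
273.93(T − 127) + 3235.3(T − 32.4) + 276.9(T − 32.4) = 0
3786.1 T = 148585
T = 148585/3786.1 ≈ 39.24 °C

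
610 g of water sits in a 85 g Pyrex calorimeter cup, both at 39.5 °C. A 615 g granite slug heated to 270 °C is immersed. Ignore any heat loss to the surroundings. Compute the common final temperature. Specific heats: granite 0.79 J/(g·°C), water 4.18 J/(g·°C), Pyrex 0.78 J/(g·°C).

T_f ≈ 75.6 °C

T_f = Σ m_i c_i T_i / Σ m_i c_i:
T_f = (485.85·270 + 2549.8·39.5 + 66.3·39.5) / (485.85 + 2549.8 + 66.3)
    = 234515 / 3101.9 ≈ 75.60 °C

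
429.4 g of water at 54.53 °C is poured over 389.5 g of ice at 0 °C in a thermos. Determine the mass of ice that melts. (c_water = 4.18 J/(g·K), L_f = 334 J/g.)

m_melted ≈ 293 g

Water can give up m c ΔT = 429.4×4.18×54.53 = 97875 J before reaching 0 °C.
Fully melting the ice requires m_ice L_f = 389.5×334 = 130093 J.
That's not enough to melt it all — equilibrium is at 0 °C with ice remaining.
m_melted×334 = 97875  ⇒  m_melted ≈ 293 g.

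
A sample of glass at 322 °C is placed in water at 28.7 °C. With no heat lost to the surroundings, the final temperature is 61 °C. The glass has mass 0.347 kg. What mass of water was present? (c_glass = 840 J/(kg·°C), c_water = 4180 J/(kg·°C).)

m ≈ 0.563 kg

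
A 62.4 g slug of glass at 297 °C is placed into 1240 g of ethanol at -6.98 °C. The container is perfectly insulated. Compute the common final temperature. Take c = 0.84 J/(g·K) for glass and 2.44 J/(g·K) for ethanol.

T_f ≈ -1.8 °C

Setting the total heat transfer to zero:
62.4×0.84×(T − 297) + 1240×2.44×(T − (-6.98)) = 0
3078 T = -5551.1
T = -5551.1 / 3078 = -1.8 °C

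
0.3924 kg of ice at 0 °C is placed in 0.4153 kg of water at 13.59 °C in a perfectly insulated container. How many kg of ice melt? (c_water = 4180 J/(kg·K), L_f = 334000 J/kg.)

Cooling the water to 0 °C releases 0.4153·4180·13.59 = 23592 J.
To melt every bit of ice: 0.3924·334000 = 131062 J.
23592 J < 131062 J, so only part of the ice melts and the system sits at 0 °C.
m_melted·334000 = 23592  ⇒  m_melted ≈ 0.07063 kg.

m_melted ≈ 0.0706 kg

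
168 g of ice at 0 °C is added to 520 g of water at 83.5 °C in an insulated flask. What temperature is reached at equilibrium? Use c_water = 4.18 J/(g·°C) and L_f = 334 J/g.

Setting the total heat transfer to zero:
fusion: m_ice L_f = 168·334 = 56112; warm the meltwater: 702.24 T; water cools: 520·4.18·(T − 83.5) = 2173.6(T − 83.5)
2875.8 T = 181496 − 56112 = 125384
T ≈ 43.60 °C. Since T > 0 °C, the all-ice-melts assumption holds.

T_f ≈ 43.6 °C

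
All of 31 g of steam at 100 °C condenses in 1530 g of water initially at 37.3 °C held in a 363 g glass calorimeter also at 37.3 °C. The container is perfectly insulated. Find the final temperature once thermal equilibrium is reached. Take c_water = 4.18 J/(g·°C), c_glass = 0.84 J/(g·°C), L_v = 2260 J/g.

T_f ≈ 48.7 °C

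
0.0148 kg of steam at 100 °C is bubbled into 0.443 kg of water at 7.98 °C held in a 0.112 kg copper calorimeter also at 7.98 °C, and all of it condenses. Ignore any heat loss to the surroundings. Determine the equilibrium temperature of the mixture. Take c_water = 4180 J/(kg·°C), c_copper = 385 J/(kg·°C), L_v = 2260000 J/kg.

T_f ≈ 28.0 °C

Energy balance with sensible and latent terms:
steam→water at 100 °C releases m L_v = 0.0148·2260000 = 33448
  condensate cools 100→T: 0.0148·4180·(T − 100) = 61.86(T − 100)
  water warms: 0.443·4180·(T − 7.98) = 1851.7(T − 7.98)
  copper cup: 0.112·385·(T − 7.98) = 43.12(T − 7.98)
1956.7 T = 33448 + 6186.4 + 15121 = 54755
T ≈ 27.98 °C — below 100 °C, confirming all the steam condensed.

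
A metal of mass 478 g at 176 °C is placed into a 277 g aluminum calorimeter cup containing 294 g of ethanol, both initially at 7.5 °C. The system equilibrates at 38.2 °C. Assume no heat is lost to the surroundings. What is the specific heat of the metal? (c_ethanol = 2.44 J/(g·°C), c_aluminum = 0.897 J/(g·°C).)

c ≈ 0.45 J/(g·°C)

Setting the total heat transfer to zero:
478×c×(38.2 − 176) + 294×2.44×(38.2 − 7.5) + 277×0.897×(38.2 − 7.5) = 0
-65868 c = -29651
c = -29651/-65868 ≈ 0.4502 J/(g·°C)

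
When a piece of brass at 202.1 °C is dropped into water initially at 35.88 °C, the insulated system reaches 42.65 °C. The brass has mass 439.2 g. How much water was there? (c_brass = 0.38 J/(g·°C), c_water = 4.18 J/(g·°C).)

m ≈ 940 g

Energy conservation, ΣQ = 0:
439.2×0.38×(42.65 − 202.1) + m×4.18×(42.65 − 35.88) = 0
28.3 m = 26612
m = 26612/28.3 ≈ 940.4 g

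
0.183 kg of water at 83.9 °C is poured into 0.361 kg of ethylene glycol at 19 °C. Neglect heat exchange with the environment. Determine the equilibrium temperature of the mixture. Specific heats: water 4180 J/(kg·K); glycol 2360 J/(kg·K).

T_f ≈ 49.7 °C

Set heat shed by the hot body equal to heat absorbed by the cold body:
0.183*4180*(83.9 − T) = 0.361*2360*(T − 19)
764.94(83.9 − T) = 851.96(T − 19)
1616.9 T = 80366  ⇒  T ≈ 49.70 °C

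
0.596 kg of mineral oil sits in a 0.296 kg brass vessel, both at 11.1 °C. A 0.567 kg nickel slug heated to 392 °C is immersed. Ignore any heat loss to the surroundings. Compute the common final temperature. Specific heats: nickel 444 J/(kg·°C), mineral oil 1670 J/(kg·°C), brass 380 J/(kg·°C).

Heat gained plus heat lost sum to zero:
0.567*444*(T − 392) + 0.596*1670*(T − 11.1) + 0.296*380*(T − 11.1) = 0
(251.75 + 995.32 + 112.48) T = 251.75*392 + 995.32*11.1 + 112.48*11.1
T = 110982 / 1359.5 = 81.6 °C

T_f ≈ 81.6 °C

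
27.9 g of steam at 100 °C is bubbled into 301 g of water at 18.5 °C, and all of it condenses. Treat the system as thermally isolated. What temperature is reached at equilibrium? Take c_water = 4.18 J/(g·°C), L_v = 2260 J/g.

T_f ≈ 71.3 °C

Taking heat into each body as positive, Σ m c ΔT = 0:
steam→water at 100 °C releases m L_v = 27.9·2260 = 63054; condensate cools 100→T: 27.9·4.18·(T − 100) = 116.62(T − 100); water warms: 301·4.18·(T − 18.5) = 1258.2(T − 18.5)
1374.8 T = 63054 + 11662 + 23276 = 97993
T ≈ 71.28 °C, under the boiling point, so the assumption holds.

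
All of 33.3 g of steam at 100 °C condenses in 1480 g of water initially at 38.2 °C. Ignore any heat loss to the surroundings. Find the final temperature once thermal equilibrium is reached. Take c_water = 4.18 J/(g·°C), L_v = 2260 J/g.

T_f ≈ 51.5 °C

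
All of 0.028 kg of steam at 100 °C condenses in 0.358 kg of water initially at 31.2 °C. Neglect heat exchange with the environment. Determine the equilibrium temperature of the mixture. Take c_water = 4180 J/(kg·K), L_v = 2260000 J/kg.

T_f ≈ 75.4 °C

Net heat exchanged in the isolated system is zero:
condense steam: −0.028·2260000 = −63280; condensed water 100 °C→T: 117.04(T − 100); water warms: 0.358·4180·(T − 31.2) = 1496.4(T − 31.2)
1613.5 T = 63280 + 11704 + 46689 = 121673
T ≈ 75.41 °C (< 100 °C, so full condensation is consistent).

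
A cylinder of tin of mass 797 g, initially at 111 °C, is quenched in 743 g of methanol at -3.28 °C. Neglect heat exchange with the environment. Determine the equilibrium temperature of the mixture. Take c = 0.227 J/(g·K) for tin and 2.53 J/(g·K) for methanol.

T_f ≈ 6.8 °C

T_f is the heat-capacity-weighted average of the initial temperatures:
T_f = (180.92*111 + 1879.8*(-3.28)) / (180.92 + 1879.8)
    = 13916 / 2060.7 ≈ 6.75 °C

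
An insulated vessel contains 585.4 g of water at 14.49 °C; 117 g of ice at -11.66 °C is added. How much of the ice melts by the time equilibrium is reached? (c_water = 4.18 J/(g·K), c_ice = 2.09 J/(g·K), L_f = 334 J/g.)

m_melted ≈ 97.6 g

Cooling the water to 0 °C releases 585.4×4.18×14.49 = 35457 J.
Of that, 117×2.09×11.66 = 2851.2 J goes to bring the ice to 0 °C, leaving 32605 J.
Fully melting the ice requires m_ice L_f = 117×334 = 39078 J.
32605 J < 39078 J, so only part of the ice melts and the system sits at 0 °C.
m_melted×334 = 32605  ⇒  m_melted ≈ 97.62 g.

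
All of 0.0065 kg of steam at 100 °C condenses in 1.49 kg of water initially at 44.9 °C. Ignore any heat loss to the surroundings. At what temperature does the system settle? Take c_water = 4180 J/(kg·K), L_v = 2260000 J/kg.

T_f ≈ 47.5 °C

Net heat exchanged in the isolated system is zero:
condense steam: −0.0065×2260000 = −14690
  condensed water 100 °C→T: 27.17(T − 100)
  original water: 6228.2(T − 44.9)
6255.4 T = 14690 + 2717 + 279646 = 297053
T ≈ 47.49 °C (< 100 °C, so full condensation is consistent).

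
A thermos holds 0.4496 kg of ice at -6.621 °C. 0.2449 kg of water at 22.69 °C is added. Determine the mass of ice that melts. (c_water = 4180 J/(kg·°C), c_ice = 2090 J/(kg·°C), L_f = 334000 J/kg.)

m_melted ≈ 0.0509 kg

Cooling the water to 0 °C releases 0.2449·4180·22.69 = 23227 J.
Of that, 0.4496·2090·6.621 = 6221.5 J goes to bring the ice to 0 °C, leaving 17006 J.
Fully melting the ice requires m_ice L_f = 0.4496·334000 = 150166 J.
That's not enough to melt it all — equilibrium is at 0 °C with ice remaining.
m_melt = 17006 / L_f = 0.05092 kg.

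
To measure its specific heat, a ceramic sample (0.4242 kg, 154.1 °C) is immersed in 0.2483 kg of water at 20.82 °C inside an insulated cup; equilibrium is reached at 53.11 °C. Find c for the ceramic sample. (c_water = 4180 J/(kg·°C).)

c ≈ 782 J/(kg·°C)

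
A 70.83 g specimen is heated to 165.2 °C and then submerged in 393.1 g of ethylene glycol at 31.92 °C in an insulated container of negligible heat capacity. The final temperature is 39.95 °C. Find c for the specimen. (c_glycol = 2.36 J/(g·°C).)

Net heat exchanged in the isolated system is zero:
70.83×c×(39.95 − 165.2) + 393.1×2.36×(39.95 − 31.92) = 0
-8871.5 c = -7449.6
c = -7449.6/-8871.5 ≈ 0.8397 J/(g·°C)

c ≈ 0.84 J/(g·°C)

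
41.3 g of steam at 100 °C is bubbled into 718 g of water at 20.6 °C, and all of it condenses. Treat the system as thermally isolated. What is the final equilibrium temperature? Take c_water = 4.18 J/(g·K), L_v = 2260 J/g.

Sum of m c ΔT and latent-heat terms is zero:
condense steam: −41.3×2260 = −93338
  condensate cools 100→T: 41.3×4.18×(T − 100) = 172.63(T − 100)
  water warms: 718×4.18×(T − 20.6) = 3001.2(T − 20.6)
3173.9 T = 93338 + 17263 + 61826 = 172427
T ≈ 54.33 °C (< 100 °C, so full condensation is consistent).

T_f ≈ 54.3 °C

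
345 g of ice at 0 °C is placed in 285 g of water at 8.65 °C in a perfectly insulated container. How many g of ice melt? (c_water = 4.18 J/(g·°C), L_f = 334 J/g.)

m_melted ≈ 30.9 g

Heat available from the water dropping to 0 °C: 285×4.18×8.65 = 10305 J.
To melt every bit of ice: 345×334 = 115230 J.
10305 J < 115230 J, so only part of the ice melts and the system sits at 0 °C.
Mass melted = 10305/334 ≈ 30.85 g.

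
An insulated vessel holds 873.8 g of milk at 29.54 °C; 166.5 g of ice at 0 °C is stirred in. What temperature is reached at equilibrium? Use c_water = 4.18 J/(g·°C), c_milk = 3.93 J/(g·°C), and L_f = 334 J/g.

Conservation of energy gives ΣQ = 0:
fusion: m_ice L_f = 166.5·334 = 55611
  warm the meltwater: 695.97 T
  milk: 3434(T − 29.54)
4130 T = 101441 − 55611 = 45830
T ≈ 11.10 °C (positive, so assuming full melt was valid).

T_f ≈ 11.1 °C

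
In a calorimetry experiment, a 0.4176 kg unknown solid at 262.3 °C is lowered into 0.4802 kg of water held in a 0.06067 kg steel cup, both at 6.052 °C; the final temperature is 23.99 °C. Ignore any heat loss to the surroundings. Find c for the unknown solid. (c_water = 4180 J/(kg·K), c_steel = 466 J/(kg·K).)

c ≈ 367 J/(kg·K)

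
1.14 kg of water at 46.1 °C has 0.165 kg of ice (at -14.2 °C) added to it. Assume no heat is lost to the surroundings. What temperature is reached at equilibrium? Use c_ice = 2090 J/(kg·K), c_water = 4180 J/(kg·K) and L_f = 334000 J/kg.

T_f ≈ 29.3 °C

Energy conservation, ΣQ = 0:
warm ice to 0 °C: 0.165·2090·(0 − (-14.2)) = 4896.9; melt ice: 0.165·334000 = 55110; warm the meltwater: 689.7 T; water: 4765.2(T − 46.1)
5454.9 T = 219676 − 60007 = 159669
T ≈ 29.27 °C. Since T > 0 °C, the all-ice-melts assumption holds.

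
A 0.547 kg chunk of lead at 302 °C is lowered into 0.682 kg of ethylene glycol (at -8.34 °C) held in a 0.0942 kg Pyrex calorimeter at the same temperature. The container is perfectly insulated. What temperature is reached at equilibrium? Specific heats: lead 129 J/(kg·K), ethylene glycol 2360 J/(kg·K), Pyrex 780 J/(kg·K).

T_f ≈ 4.1 °C

Net heat exchanged in the isolated system is zero:
0.547×129×(T − 302) + 0.682×2360×(T − (-8.34)) + 0.0942×780×(T − (-8.34)) = 0
70.56(T − 302) + 1609.5(T − (-8.34)) + 73.48(T − (-8.34)) = 0
(70.56 + 1609.5 + 73.48) T = 70.56×302 + 1609.5×(-8.34) + 73.48×(-8.34)
T = 7273.8 / 1753.6 = 4.15 °C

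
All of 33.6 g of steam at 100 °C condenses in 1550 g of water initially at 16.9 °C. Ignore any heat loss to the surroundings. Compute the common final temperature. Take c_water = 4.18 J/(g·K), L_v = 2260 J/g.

Taking heat into each body as positive, Σ m c ΔT = 0:
latent heat released on condensation: 33.6×2260 = 75936; condensate cools 100→T: 33.6×4.18×(T − 100) = 140.45(T − 100); water warms: 1550×4.18×(T − 16.9) = 6479(T − 16.9)
6619.4 T = 75936 + 14045 + 109495 = 199476
T ≈ 30.13 °C (< 100 °C, so full condensation is consistent).

T_f ≈ 30.1 °C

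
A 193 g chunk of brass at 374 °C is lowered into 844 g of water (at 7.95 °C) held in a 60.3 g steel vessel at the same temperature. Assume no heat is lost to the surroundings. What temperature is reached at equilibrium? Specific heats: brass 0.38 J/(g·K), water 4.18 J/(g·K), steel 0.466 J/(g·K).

Taking heat into each body as positive, Σ m c ΔT = 0:
193*0.38*(T − 374) + 844*4.18*(T − 7.95) + 60.3*0.466*(T − 7.95) = 0
73.34(T − 374) + 3527.9(T − 7.95) + 28.1(T − 7.95) = 0
3629.4 T = 55700
T = 55700/3629.4 ≈ 15.35 °C

T_f ≈ 15.3 °C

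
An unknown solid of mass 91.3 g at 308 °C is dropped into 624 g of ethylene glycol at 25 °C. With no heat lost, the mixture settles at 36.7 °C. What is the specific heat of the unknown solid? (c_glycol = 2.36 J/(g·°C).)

c ≈ 0.696 J/(g·°C)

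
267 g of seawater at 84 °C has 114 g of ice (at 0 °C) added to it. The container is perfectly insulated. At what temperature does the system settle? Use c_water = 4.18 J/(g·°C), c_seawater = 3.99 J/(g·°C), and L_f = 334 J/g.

T_f ≈ 33.3 °C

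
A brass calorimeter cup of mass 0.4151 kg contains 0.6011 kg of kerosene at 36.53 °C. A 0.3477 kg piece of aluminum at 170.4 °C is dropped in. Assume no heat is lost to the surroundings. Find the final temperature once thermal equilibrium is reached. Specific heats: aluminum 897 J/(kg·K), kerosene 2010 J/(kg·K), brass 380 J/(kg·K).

T_f ≈ 61.4 °C

Heat gained plus heat lost sum to zero:
0.3477×897×(T − 170.4) + 0.6011×2010×(T − 36.53) + 0.4151×380×(T − 36.53) = 0
(311.89 + 1208.2 + 157.74) T = 311.89×170.4 + 1208.2×36.53 + 157.74×36.53
T ≈ 61.41 °C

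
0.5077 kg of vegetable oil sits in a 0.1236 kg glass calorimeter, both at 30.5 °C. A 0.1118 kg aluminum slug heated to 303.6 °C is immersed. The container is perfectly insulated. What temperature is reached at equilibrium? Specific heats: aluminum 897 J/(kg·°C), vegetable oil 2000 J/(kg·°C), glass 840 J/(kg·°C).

T_f ≈ 53.0 °C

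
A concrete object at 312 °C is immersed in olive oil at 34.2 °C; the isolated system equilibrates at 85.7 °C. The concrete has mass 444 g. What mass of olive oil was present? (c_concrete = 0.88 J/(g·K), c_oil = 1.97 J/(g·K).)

m ≈ 872 g

Taking heat into each body as positive, Σ m c ΔT = 0:
444·0.88·(85.7 − 312) + m·1.97·(85.7 − 34.2) = 0
101.45 m = 88420
m = 88420/101.45 ≈ 871.5 g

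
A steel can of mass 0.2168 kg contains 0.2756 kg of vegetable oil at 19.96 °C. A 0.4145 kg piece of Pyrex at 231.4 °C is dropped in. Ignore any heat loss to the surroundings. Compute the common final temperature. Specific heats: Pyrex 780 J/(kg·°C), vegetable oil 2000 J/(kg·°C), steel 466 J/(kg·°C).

Heat gained plus heat lost sum to zero:
0.4145*780*(T − 231.4) + 0.2756*2000*(T − 19.96) + 0.2168*466*(T − 19.96) = 0
323.31(T − 231.4) + 551.2(T − 19.96) + 101.03(T − 19.96) = 0
(323.31 + 551.2 + 101.03) T = 323.31*231.4 + 551.2*19.96 + 101.03*19.96
T = 87832 / 975.54 = 90 °C

T_f ≈ 90.0 °C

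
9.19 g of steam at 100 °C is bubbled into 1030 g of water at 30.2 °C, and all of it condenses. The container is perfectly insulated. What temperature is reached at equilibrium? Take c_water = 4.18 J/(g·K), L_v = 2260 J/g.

T_f ≈ 35.6 °C

Net heat exchanged in the isolated system is zero:
steam→water at 100 °C releases m L_v = 9.19·2260 = 20769; condensate cools 100→T: 9.19·4.18·(T − 100) = 38.41(T − 100); original water: 4305.4(T − 30.2)
4343.8 T = 20769 + 3841.4 + 130023 = 154634
T ≈ 35.60 °C, under the boiling point, so the assumption holds.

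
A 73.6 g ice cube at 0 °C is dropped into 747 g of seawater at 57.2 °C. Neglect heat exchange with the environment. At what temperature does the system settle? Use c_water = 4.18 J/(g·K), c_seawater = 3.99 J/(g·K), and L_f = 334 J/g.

Energy balance with sensible and latent terms:
latent heat to melt: 73.6·334 = 24582; warm the meltwater: 307.65 T; seawater cools: 747·3.99·(T − 57.2) = 2980.5(T − 57.2)
3288.2 T = 170486 − 24582 = 145904
T ≈ 44.37 °C. Since T > 0 °C, the all-ice-melts assumption holds.

T_f ≈ 44.4 °C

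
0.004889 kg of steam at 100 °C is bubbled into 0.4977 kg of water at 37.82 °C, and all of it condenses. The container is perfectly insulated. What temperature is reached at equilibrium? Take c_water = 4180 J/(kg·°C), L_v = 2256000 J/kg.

T_f ≈ 43.7 °C

Heat gained plus heat lost sum to zero:
steam→water at 100 °C releases m L_v = 0.004889×2256000 = 11030
  condensed water 100 °C→T: 20.44(T − 100)
  original water: 2080.4(T − 37.82)
2100.8 T = 11030 + 2043.6 + 78680 = 91753
T ≈ 43.67 °C (< 100 °C, so full condensation is consistent).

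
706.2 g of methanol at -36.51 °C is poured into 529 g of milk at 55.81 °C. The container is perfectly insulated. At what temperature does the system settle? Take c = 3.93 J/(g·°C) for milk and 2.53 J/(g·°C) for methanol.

T_f ≈ 13.1 °C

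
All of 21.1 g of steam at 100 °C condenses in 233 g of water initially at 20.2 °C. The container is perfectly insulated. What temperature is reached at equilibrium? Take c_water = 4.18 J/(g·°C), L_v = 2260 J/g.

Energy conservation, ΣQ = 0:
latent heat released on condensation: 21.1×2260 = 47686; condensed water 100 °C→T: 88.2(T − 100); original water: 973.94(T − 20.2)
1062.1 T = 47686 + 8819.8 + 19674 = 76179
T ≈ 71.72 °C, under the boiling point, so the assumption holds.

T_f ≈ 71.7 °C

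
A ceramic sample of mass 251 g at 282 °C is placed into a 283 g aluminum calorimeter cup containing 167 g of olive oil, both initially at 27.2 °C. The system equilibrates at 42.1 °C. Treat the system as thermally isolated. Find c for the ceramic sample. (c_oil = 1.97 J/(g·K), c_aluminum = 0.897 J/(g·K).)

Taking heat into each body as positive, Σ m c ΔT = 0:
251·c·(42.1 − 282) + 167·1.97·(42.1 − 27.2) + 283·0.897·(42.1 − 27.2) = 0
-60215 c = -8684.3
c = -8684.3/-60215 ≈ 0.1442 J/(g·K)

c ≈ 0.144 J/(g·K)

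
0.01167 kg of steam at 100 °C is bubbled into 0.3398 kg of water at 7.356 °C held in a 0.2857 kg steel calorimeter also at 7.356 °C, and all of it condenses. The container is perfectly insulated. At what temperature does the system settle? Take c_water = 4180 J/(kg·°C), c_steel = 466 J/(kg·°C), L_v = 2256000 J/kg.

T_f ≈ 26.6 °C

Net heat exchanged in the isolated system is zero:
condense steam: −0.01167×2256000 = −26328; condensed water 100 °C→T: 48.78(T − 100); water warms: 0.3398×4180×(T − 7.356) = 1420.4(T − 7.356); cup: 133.14(T − 7.356)
1602.3 T = 26328 + 4878.1 + 11428 = 42633
T ≈ 26.61 °C — below 100 °C, confirming all the steam condensed.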